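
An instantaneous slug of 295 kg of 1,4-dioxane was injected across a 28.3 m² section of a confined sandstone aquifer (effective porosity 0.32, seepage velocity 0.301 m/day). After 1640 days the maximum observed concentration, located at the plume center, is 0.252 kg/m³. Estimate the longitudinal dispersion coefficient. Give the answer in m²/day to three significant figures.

At the plume center C_max = M/(n_e·A·√(4πDt)), so D = M²/(4πt·(n_e·A·C_max)²).
n_e·A·C_max = 0.32 × 28.3 × 0.252 = 2.282 kg/m.
D = 295²/(4π × 1640 × 2.282²) = 0.811 m²/day.

0.811 m²/day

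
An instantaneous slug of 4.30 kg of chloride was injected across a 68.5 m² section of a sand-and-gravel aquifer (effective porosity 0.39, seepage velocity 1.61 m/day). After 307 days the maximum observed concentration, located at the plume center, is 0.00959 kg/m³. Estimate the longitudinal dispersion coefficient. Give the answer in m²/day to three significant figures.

At the plume center C_max = M/(n_e·A·√(4πDt)), so D = M²/(4πt·(n_e·A·C_max)²).
n_e·A·C_max = 0.39 × 68.5 × 0.00959 = 0.2562 kg/m.
D = 4.30²/(4π × 307 × 0.2562²) = 0.0730 m²/day.

0.0730 m²/day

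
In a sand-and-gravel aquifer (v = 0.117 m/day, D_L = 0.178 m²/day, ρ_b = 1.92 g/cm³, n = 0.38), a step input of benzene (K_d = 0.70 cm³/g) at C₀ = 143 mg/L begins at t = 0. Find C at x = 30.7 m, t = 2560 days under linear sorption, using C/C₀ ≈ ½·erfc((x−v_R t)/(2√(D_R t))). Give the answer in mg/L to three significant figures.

Retardation factor R = 1 + ρ_b·K_d/n = 1 + 1.92 × 0.70/0.38 = 4.537.
Sorption retards both mechanisms: v_R = v/R = 0.02579 m/day, D_R = D/R = 0.03923 m²/day.
v_R·t = 0.02579 × 2560 = 66.0224 m; 2√(D_R t) = 20.04 m; argument = (30.7 − 66.0224)/20.04 = -1.763.
C = C₀ × ½·erfc(-1.763) = 143 × 0.9937 = 142 mg/L.

142 mg/L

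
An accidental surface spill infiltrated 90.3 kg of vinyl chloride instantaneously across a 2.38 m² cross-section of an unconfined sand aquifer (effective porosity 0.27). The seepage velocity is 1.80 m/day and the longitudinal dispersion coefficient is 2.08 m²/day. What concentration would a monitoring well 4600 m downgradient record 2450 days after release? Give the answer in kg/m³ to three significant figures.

0.0945 kg/m³

For an instantaneous plane source, C(x,t) = M/(n_e·A·√(4πDt)) · exp(−(x−vt)²/(4Dt)), with n_e·A the pore (flow) area.
Plume center vt = 1.80 × 2450 = 4410 m, so the well at 4600 m is 190 m downgradient of the peak.
√(4πDt) = 253.1 m, giving peak height M/(n_e·A·√(4πDt)) = 90.3/(0.27 × 2.38 × 253.1) = 0.5552 kg/m³.
(x−vt)²/(4Dt) = (190)²/(4 × 2.08 × 2450) = 1.771; exp(−1.771) = 0.1702.
C = 0.5552 × 0.1702 = 0.0945 kg/m³.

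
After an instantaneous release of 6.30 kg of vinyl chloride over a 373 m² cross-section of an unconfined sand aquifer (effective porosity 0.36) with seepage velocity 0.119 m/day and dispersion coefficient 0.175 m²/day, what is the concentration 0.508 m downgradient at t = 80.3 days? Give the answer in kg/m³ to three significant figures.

For an instantaneous plane source, C(x,t) = M/(n_e·A·√(4πDt)) · exp(−(x−vt)²/(4Dt)), with n_e·A the pore (flow) area.
Plume center vt = 0.119 × 80.3 = 9.5557 m, so the well at 0.508 m is 9.0477 m upgradient of the peak.
√(4πDt) = 13.29 m, giving peak height M/(n_e·A·√(4πDt)) = 6.30/(0.36 × 373 × 13.29) = 0.003530 kg/m³.
(x−vt)²/(4Dt) = (-9.0477)²/(4 × 0.175 × 80.3) = 1.456; exp(−1.456) = 0.2332.
C = 0.003530 × 0.2332 = 0.000823 kg/m³.

0.000823 kg/m³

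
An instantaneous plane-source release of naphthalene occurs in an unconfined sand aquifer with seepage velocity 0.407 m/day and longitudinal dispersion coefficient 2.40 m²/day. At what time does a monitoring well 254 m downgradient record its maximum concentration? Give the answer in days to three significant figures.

610 days

For the 1D instantaneous-source solution, setting ∂C/∂t = 0 at fixed x gives v²t² + 2Dt − x² = 0, so t = (√(D² + v²x²) − D)/v².
√(D² + v²x²) = √(2.40² + 0.407² × 254²) = 103.4; v² = 0.165649.
t = (103.4 − 2.40)/0.165649 = 610 days (vs. the pure-advection estimate x/v = 624 d).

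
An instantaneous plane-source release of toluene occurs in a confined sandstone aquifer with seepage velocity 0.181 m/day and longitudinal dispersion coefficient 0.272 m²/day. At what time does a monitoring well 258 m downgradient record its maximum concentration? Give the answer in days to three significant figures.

1420 days

For the 1D instantaneous-source solution, setting ∂C/∂t = 0 at fixed x gives v²t² + 2Dt − x² = 0, so t = (√(D² + v²x²) − D)/v².
√(D² + v²x²) = √(0.272² + 0.181² × 258²) = 46.70; v² = 0.032761.
t = (46.70 − 0.272)/0.032761 = 1420 days (vs. the pure-advection estimate x/v = 1430 d).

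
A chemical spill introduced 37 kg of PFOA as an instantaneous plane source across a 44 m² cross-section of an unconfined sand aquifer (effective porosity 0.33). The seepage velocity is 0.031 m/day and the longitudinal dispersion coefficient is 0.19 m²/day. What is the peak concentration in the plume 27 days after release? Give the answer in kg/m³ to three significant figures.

0.317 kg/m³

The peak of an instantaneous 1D plume sits at x = vt; there the Gaussian factor is 1 and C_max = M/(n_e·A·√(4πDt)), where n_e·A is the pore area the mass is dissolved in.
√(4πDt) = √(4π × 0.19 × 27) = 8.029 m, so C_max = 37/(0.33 × 44 × 8.029) = 0.317 kg/m³.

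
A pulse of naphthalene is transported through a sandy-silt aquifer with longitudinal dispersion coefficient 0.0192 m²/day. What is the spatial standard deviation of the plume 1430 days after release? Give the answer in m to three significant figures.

7.41 m

Dispersive spreading gives a Gaussian with σ² = 2Dt; advection only shifts the center.
σ = √(2 × 0.0192 × 1430) = 7.41 m.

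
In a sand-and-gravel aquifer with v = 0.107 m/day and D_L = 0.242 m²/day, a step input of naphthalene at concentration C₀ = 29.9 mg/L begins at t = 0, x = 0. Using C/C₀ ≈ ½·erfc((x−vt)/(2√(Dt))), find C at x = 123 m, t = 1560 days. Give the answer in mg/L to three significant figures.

For a continuous step input, C/C₀ ≈ ½·erfc((x−vt)/(2√(Dt))).
vt = 0.107 × 1560 = 166.92 m and 2√(Dt) = 2√(0.242 × 1560) = 38.86 m.
Argument (x−vt)/(2√(Dt)) = (123 − 166.92)/38.86 = -1.130; ½·erfc(-1.130) = 0.9450.
C = 29.9 × 0.9450 = 28.3 mg/L.

28.3 mg/L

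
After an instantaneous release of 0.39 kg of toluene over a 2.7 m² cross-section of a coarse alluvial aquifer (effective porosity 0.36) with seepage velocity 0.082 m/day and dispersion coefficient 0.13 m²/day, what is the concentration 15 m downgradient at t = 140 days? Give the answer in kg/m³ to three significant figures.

0.0224 kg/m³

For an instantaneous plane source, C(x,t) = M/(n_e·A·√(4πDt)) · exp(−(x−vt)²/(4Dt)), with n_e·A the pore (flow) area.
Plume center vt = 0.082 × 140 = 11.48 m, so the well at 15 m is 3.52 m downgradient of the peak.
√(4πDt) = 15.12 m, giving peak height M/(n_e·A·√(4πDt)) = 0.39/(0.36 × 2.7 × 15.12) = 0.02654 kg/m³.
(x−vt)²/(4Dt) = (3.52)²/(4 × 0.13 × 140) = 0.1702; exp(−0.1702) = 0.8435.
C = 0.02654 × 0.8435 = 0.0224 kg/m³.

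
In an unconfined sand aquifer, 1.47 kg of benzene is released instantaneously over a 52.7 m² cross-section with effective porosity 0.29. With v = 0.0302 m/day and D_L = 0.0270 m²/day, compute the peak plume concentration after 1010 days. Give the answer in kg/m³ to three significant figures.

The peak of an instantaneous 1D plume sits at x = vt; there the Gaussian factor is 1 and C_max = M/(n_e·A·√(4πDt)), where n_e·A is the pore area the mass is dissolved in.
√(4πDt) = √(4π × 0.0270 × 1010) = 18.51 m, so C_max = 1.47/(0.29 × 52.7 × 18.51) = 0.00520 kg/m³.

0.00520 kg/m³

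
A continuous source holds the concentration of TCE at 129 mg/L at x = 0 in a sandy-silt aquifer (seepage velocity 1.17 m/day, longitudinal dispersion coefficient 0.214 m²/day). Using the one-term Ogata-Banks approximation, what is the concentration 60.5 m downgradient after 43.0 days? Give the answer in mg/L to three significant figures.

1.13 mg/L

For a continuous step input, C/C₀ ≈ ½·erfc((x−vt)/(2√(Dt))).
vt = 1.17 × 43.0 = 50.31 m and 2√(Dt) = 2√(0.214 × 43.0) = 6.067 m.
Argument (x−vt)/(2√(Dt)) = (60.5 − 50.31)/6.067 = 1.680; ½·erfc(1.680) = 0.008754.
C = 129 × 0.008754 = 1.13 mg/L.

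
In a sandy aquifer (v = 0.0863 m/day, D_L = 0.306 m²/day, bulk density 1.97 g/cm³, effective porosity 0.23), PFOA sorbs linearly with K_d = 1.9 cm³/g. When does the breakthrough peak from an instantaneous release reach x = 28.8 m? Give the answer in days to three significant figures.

5100 days

Retardation factor R = 1 + ρ_b·K_d/n = 1 + 1.97 × 1.9/0.23 = 17.27.
Sorption retards both mechanisms: v_R = v/R = 0.004997 m/day, D_R = D/R = 0.01772 m²/day.
Peak time from v_R²t² + 2D_R t − x² = 0: t = (√(D_R² + v_R²x²) − D_R)/v_R².
√(D_R² + v_R²x²) = √(0.01772² + 0.004997² × 28.8²) = 0.1450; v_R² = 2.497e-05.
t = (0.1450 − 0.01772)/2.497e-05 = 5100 days.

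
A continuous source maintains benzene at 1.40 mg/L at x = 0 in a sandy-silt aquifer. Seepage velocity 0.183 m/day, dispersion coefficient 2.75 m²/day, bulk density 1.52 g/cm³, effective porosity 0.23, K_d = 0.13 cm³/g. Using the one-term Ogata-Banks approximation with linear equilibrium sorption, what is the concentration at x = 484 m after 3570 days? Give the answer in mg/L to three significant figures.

0.138 mg/L

Retardation factor R = 1 + ρ_b·K_d/n = 1 + 1.52 × 0.13/0.23 = 1.859.
Sorption retards both mechanisms: v_R = v/R = 0.09844 m/day, D_R = D/R = 1.479 m²/day.
v_R·t = 0.09844 × 3570 = 351.4308 m; 2√(D_R t) = 145.3 m; argument = (484 − 351.4308)/145.3 = 0.9124.
C = C₀ × ½·erfc(0.9124) = 1.40 × 0.09847 = 0.138 mg/L.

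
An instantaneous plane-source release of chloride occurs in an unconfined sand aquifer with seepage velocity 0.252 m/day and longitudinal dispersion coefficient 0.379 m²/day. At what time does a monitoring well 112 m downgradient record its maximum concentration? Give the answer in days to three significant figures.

439 days

For the 1D instantaneous-source solution, setting ∂C/∂t = 0 at fixed x gives v²t² + 2Dt − x² = 0, so t = (√(D² + v²x²) − D)/v².
√(D² + v²x²) = √(0.379² + 0.252² × 112²) = 28.23; v² = 0.063504.
t = (28.23 − 0.379)/0.063504 = 439 days (vs. the pure-advection estimate x/v = 444 d).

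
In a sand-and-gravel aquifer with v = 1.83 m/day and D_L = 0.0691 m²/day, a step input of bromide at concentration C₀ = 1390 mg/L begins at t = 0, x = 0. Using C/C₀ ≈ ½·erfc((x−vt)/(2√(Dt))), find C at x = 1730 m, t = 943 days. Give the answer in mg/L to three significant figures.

For a continuous step input, C/C₀ ≈ ½·erfc((x−vt)/(2√(Dt))).
vt = 1.83 × 943 = 1725.69 m and 2√(Dt) = 2√(0.0691 × 943) = 16.14 m.
Argument (x−vt)/(2√(Dt)) = (1730 − 1725.69)/16.14 = 0.2670; ½·erfc(0.2670) = 0.3529.
C = 1390 × 0.3529 = 491 mg/L.

491 mg/L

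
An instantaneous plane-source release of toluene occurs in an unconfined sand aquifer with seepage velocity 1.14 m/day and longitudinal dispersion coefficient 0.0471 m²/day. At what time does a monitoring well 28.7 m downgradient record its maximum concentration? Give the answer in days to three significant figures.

For the 1D instantaneous-source solution, setting ∂C/∂t = 0 at fixed x gives v²t² + 2Dt − x² = 0, so t = (√(D² + v²x²) − D)/v².
√(D² + v²x²) = √(0.0471² + 1.14² × 28.7²) = 32.72; v² = 1.2996.
t = (32.72 − 0.0471)/1.2996 = 25.1 days (vs. the pure-advection estimate x/v = 25.2 d).

25.1 days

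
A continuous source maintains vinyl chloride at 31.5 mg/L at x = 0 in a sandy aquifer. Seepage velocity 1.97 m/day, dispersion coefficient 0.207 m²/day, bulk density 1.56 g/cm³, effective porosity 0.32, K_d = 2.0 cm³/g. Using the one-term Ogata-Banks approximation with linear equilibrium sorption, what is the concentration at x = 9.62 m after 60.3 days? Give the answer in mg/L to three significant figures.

26.0 mg/L

Retardation factor R = 1 + ρ_b·K_d/n = 1 + 1.56 × 2.0/0.32 = 10.75.
Sorption retards both mechanisms: v_R = v/R = 0.1833 m/day, D_R = D/R = 0.01926 m²/day.
v_R·t = 0.1833 × 60.3 = 11.05299 m; 2√(D_R t) = 2.155 m; argument = (9.62 − 11.05299)/2.155 = -0.6650.
C = C₀ × ½·erfc(-0.6650) = 31.5 × 0.8265 = 26.0 mg/L.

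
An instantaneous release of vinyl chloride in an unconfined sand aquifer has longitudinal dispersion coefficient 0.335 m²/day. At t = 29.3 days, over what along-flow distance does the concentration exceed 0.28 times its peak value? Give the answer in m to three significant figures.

The plume is Gaussian with σ = √(2Dt) = √(2 × 0.335 × 29.3) = 4.431 m.
C/C_peak = exp(−Δx²/(2σ²)) = 0.28 ⇒ Δx = σ·√(−2 ln 0.28) = 4.431 × 1.596 = 7.072 m.
Width = 2Δx = 14.1 m.

14.1 m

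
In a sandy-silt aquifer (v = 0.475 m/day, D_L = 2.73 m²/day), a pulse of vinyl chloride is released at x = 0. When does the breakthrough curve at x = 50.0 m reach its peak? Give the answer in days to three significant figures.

For the 1D instantaneous-source solution, setting ∂C/∂t = 0 at fixed x gives v²t² + 2Dt − x² = 0, so t = (√(D² + v²x²) − D)/v².
√(D² + v²x²) = √(2.73² + 0.475² × 50.0²) = 23.91; v² = 0.225625.
t = (23.91 − 2.73)/0.225625 = 93.9 days (vs. the pure-advection estimate x/v = 105 d).

93.9 days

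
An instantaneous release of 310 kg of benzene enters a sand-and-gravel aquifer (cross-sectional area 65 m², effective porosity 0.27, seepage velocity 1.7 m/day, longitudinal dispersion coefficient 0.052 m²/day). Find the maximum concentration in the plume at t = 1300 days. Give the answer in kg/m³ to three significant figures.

0.606 kg/m³

The peak of an instantaneous 1D plume sits at x = vt; there the Gaussian factor is 1 and C_max = M/(n_e·A·√(4πDt)), where n_e·A is the pore area the mass is dissolved in.
√(4πDt) = √(4π × 0.052 × 1300) = 29.15 m, so C_max = 310/(0.27 × 65 × 29.15) = 0.606 kg/m³.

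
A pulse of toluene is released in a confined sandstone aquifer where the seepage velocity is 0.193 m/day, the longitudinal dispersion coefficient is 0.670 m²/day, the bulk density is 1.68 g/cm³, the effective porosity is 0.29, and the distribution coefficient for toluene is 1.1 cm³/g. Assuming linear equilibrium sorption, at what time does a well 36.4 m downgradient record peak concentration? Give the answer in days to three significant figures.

1260 days

Retardation factor R = 1 + ρ_b·K_d/n = 1 + 1.68 × 1.1/0.29 = 7.372.
Sorption retards both mechanisms: v_R = v/R = 0.02618 m/day, D_R = D/R = 0.09088 m²/day.
Peak time from v_R²t² + 2D_R t − x² = 0: t = (√(D_R² + v_R²x²) − D_R)/v_R².
√(D_R² + v_R²x²) = √(0.09088² + 0.02618² × 36.4²) = 0.9573; v_R² = 0.0006854.
t = (0.9573 − 0.09088)/0.0006854 = 1260 days.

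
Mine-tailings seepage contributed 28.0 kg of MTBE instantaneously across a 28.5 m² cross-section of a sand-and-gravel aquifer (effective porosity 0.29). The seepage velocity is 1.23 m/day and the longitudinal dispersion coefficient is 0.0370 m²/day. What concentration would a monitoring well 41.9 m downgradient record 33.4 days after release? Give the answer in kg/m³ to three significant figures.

0.751 kg/m³

For an instantaneous plane source, C(x,t) = M/(n_e·A·√(4πDt)) · exp(−(x−vt)²/(4Dt)), with n_e·A the pore (flow) area.
Plume center vt = 1.23 × 33.4 = 41.082 m, so the well at 41.9 m is 0.818 m downgradient of the peak.
√(4πDt) = 3.941 m, giving peak height M/(n_e·A·√(4πDt)) = 28.0/(0.29 × 28.5 × 3.941) = 0.8596 kg/m³.
(x−vt)²/(4Dt) = (0.818)²/(4 × 0.0370 × 33.4) = 0.1354; exp(−0.1354) = 0.8734.
C = 0.8596 × 0.8734 = 0.751 kg/m³.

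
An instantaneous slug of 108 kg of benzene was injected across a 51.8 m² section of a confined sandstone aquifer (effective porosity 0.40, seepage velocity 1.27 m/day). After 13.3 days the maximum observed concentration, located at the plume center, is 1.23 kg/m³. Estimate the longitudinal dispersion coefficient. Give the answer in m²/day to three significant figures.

0.107 m²/day

At the plume center C_max = M/(n_e·A·√(4πDt)), so D = M²/(4πt·(n_e·A·C_max)²).
n_e·A·C_max = 0.40 × 51.8 × 1.23 = 25.49 kg/m.
D = 108²/(4π × 13.3 × 25.49²) = 0.107 m²/day.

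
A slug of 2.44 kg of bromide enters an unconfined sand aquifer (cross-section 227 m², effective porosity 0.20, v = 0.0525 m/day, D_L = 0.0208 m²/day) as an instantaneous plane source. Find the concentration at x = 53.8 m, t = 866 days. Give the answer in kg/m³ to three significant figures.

For an instantaneous plane source, C(x,t) = M/(n_e·A·√(4πDt)) · exp(−(x−vt)²/(4Dt)), with n_e·A the pore (flow) area.
Plume center vt = 0.0525 × 866 = 45.465 m, so the well at 53.8 m is 8.335 m downgradient of the peak.
√(4πDt) = 15.05 m, giving peak height M/(n_e·A·√(4πDt)) = 2.44/(0.20 × 227 × 15.05) = 0.003571 kg/m³.
(x−vt)²/(4Dt) = (8.335)²/(4 × 0.0208 × 866) = 0.9642; exp(−0.9642) = 0.3813.
C = 0.003571 × 0.3813 = 0.00136 kg/m³.

0.00136 kg/m³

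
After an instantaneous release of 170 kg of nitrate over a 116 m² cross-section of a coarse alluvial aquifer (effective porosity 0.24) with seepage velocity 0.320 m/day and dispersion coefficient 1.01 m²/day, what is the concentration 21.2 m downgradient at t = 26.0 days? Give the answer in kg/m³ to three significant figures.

For an instantaneous plane source, C(x,t) = M/(n_e·A·√(4πDt)) · exp(−(x−vt)²/(4Dt)), with n_e·A the pore (flow) area.
Plume center vt = 0.320 × 26.0 = 8.32 m, so the well at 21.2 m is 12.88 m downgradient of the peak.
√(4πDt) = 18.17 m, giving peak height M/(n_e·A·√(4πDt)) = 170/(0.24 × 116 × 18.17) = 0.3361 kg/m³.
(x−vt)²/(4Dt) = (12.88)²/(4 × 1.01 × 26.0) = 1.579; exp(−1.579) = 0.2062.
C = 0.3361 × 0.2062 = 0.0693 kg/m³.

0.0693 kg/m³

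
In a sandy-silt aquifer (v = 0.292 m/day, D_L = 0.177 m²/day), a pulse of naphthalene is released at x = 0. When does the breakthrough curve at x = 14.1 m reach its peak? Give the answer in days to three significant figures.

46.3 days

For the 1D instantaneous-source solution, setting ∂C/∂t = 0 at fixed x gives v²t² + 2Dt − x² = 0, so t = (√(D² + v²x²) − D)/v².
√(D² + v²x²) = √(0.177² + 0.292² × 14.1²) = 4.121; v² = 0.085264.
t = (4.121 − 0.177)/0.085264 = 46.3 days (vs. the pure-advection estimate x/v = 48.3 d).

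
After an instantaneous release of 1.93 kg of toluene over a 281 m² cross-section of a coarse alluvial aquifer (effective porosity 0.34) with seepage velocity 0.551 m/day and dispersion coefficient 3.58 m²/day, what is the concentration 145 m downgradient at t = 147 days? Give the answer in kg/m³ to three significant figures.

For an instantaneous plane source, C(x,t) = M/(n_e·A·√(4πDt)) · exp(−(x−vt)²/(4Dt)), with n_e·A the pore (flow) area.
Plume center vt = 0.551 × 147 = 80.997 m, so the well at 145 m is 64.003 m downgradient of the peak.
√(4πDt) = 81.32 m, giving peak height M/(n_e·A·√(4πDt)) = 1.93/(0.34 × 281 × 81.32) = 0.0002484 kg/m³.
(x−vt)²/(4Dt) = (64.003)²/(4 × 3.58 × 147) = 1.946; exp(−1.946) = 0.1428.
C = 0.0002484 × 0.1428 = 3.55e-05 kg/m³.

3.55e-05 kg/m³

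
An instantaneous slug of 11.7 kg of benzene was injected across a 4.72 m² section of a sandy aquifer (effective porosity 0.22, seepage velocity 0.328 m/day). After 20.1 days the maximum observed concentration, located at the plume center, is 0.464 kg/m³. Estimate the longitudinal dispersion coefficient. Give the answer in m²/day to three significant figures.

At the plume center C_max = M/(n_e·A·√(4πDt)), so D = M²/(4πt·(n_e·A·C_max)²).
n_e·A·C_max = 0.22 × 4.72 × 0.464 = 0.4818 kg/m.
D = 11.7²/(4π × 20.1 × 0.4818²) = 2.33 m²/day.

2.33 m²/day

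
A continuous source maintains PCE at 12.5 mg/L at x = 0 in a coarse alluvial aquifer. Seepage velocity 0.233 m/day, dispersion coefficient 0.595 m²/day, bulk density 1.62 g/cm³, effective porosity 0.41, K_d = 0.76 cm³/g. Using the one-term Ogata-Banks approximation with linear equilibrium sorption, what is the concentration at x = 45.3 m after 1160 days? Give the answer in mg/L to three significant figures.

Retardation factor R = 1 + ρ_b·K_d/n = 1 + 1.62 × 0.76/0.41 = 4.003.
Sorption retards both mechanisms: v_R = v/R = 0.05821 m/day, D_R = D/R = 0.1486 m²/day.
v_R·t = 0.05821 × 1160 = 67.5236 m; 2√(D_R t) = 26.26 m; argument = (45.3 − 67.5236)/26.26 = -0.8463.
C = C₀ × ½·erfc(-0.8463) = 12.5 × 0.8843 = 11.1 mg/L.

11.1 mg/L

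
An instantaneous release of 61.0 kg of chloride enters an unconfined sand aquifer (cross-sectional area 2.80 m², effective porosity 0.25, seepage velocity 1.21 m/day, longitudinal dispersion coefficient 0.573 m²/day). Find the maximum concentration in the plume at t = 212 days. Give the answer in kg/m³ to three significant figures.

The peak of an instantaneous 1D plume sits at x = vt; there the Gaussian factor is 1 and C_max = M/(n_e·A·√(4πDt)), where n_e·A is the pore area the mass is dissolved in.
√(4πDt) = √(4π × 0.573 × 212) = 39.07 m, so C_max = 61.0/(0.25 × 2.80 × 39.07) = 2.23 kg/m³.

2.23 kg/m³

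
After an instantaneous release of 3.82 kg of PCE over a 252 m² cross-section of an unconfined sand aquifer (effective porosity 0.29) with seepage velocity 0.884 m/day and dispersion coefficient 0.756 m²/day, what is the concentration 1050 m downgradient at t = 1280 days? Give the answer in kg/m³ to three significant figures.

8.51e-05 kg/m³

For an instantaneous plane source, C(x,t) = M/(n_e·A·√(4πDt)) · exp(−(x−vt)²/(4Dt)), with n_e·A the pore (flow) area.
Plume center vt = 0.884 × 1280 = 1131.52 m, so the well at 1050 m is 81.52 m upgradient of the peak.
√(4πDt) = 110.3 m, giving peak height M/(n_e·A·√(4πDt)) = 3.82/(0.29 × 252 × 110.3) = 0.0004739 kg/m³.
(x−vt)²/(4Dt) = (-81.52)²/(4 × 0.756 × 1280) = 1.717; exp(−1.717) = 0.1796.
C = 0.0004739 × 0.1796 = 8.51e-05 kg/m³.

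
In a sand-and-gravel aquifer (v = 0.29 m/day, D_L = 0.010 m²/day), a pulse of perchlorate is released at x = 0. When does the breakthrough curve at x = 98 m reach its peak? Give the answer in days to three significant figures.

For the 1D instantaneous-source solution, setting ∂C/∂t = 0 at fixed x gives v²t² + 2Dt − x² = 0, so t = (√(D² + v²x²) − D)/v².
√(D² + v²x²) = √(0.010² + 0.29² × 98²) = 28.42; v² = 0.0841.
t = (28.42 − 0.010)/0.0841 = 338 days (vs. the pure-advection estimate x/v = 338 d).

338 days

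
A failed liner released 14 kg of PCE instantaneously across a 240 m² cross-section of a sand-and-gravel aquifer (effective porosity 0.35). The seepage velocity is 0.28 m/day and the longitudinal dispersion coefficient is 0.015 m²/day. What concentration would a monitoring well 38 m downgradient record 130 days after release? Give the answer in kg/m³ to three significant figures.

For an instantaneous plane source, C(x,t) = M/(n_e·A·√(4πDt)) · exp(−(x−vt)²/(4Dt)), with n_e·A the pore (flow) area.
Plume center vt = 0.28 × 130 = 36.4 m, so the well at 38 m is 1.6 m downgradient of the peak.
√(4πDt) = 4.950 m, giving peak height M/(n_e·A·√(4πDt)) = 14/(0.35 × 240 × 4.950) = 0.03367 kg/m³.
(x−vt)²/(4Dt) = (1.6)²/(4 × 0.015 × 130) = 0.3282; exp(−0.3282) = 0.7202.
C = 0.03367 × 0.7202 = 0.0242 kg/m³.

0.0242 kg/m³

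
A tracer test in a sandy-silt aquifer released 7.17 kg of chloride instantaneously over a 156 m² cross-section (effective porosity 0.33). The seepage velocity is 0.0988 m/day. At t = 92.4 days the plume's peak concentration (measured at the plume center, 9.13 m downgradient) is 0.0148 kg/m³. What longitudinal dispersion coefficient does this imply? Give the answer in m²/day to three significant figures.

At the plume center C_max = M/(n_e·A·√(4πDt)), so D = M²/(4πt·(n_e·A·C_max)²).
n_e·A·C_max = 0.33 × 156 × 0.0148 = 0.7619 kg/m.
D = 7.17²/(4π × 92.4 × 0.7619²) = 0.0763 m²/day.

0.0763 m²/day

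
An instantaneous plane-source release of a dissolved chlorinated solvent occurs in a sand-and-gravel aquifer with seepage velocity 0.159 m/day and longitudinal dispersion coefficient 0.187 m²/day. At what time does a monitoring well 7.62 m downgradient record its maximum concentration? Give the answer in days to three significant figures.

41.1 days

For the 1D instantaneous-source solution, setting ∂C/∂t = 0 at fixed x gives v²t² + 2Dt − x² = 0, so t = (√(D² + v²x²) − D)/v².
√(D² + v²x²) = √(0.187² + 0.159² × 7.62²) = 1.226; v² = 0.025281.
t = (1.226 − 0.187)/0.025281 = 41.1 days (vs. the pure-advection estimate x/v = 47.9 d).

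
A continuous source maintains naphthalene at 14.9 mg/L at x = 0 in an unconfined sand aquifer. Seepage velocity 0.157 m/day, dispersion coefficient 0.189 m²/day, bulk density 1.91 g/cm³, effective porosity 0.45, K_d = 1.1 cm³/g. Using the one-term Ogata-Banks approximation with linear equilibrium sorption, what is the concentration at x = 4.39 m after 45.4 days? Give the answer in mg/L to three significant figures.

0.535 mg/L

Retardation factor R = 1 + ρ_b·K_d/n = 1 + 1.91 × 1.1/0.45 = 5.669.
Sorption retards both mechanisms: v_R = v/R = 0.02769 m/day, D_R = D/R = 0.03334 m²/day.
v_R·t = 0.02769 × 45.4 = 1.257126 m; 2√(D_R t) = 2.461 m; argument = (4.39 − 1.257126)/2.461 = 1.273.
C = C₀ × ½·erfc(1.273) = 14.9 × 0.03591 = 0.535 mg/L.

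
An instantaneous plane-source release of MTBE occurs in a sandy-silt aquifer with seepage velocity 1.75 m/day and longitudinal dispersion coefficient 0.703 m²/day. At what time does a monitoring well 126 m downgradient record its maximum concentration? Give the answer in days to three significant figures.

71.8 days

For the 1D instantaneous-source solution, setting ∂C/∂t = 0 at fixed x gives v²t² + 2Dt − x² = 0, so t = (√(D² + v²x²) − D)/v².
√(D² + v²x²) = √(0.703² + 1.75² × 126²) = 220.5; v² = 3.0625.
t = (220.5 − 0.703)/3.0625 = 71.8 days (vs. the pure-advection estimate x/v = 72.0 d).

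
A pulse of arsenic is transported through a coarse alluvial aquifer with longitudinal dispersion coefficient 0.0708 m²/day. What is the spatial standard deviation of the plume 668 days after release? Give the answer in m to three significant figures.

9.73 m

Dispersive spreading gives a Gaussian with σ² = 2Dt; advection only shifts the center.
σ = √(2 × 0.0708 × 668) = 9.73 m.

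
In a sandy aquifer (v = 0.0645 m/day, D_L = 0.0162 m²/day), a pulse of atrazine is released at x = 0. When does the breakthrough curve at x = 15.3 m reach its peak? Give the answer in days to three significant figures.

233 days

For the 1D instantaneous-source solution, setting ∂C/∂t = 0 at fixed x gives v²t² + 2Dt − x² = 0, so t = (√(D² + v²x²) − D)/v².
√(D² + v²x²) = √(0.0162² + 0.0645² × 15.3²) = 0.9870; v² = 0.00416025.
t = (0.9870 − 0.0162)/0.00416025 = 233 days (vs. the pure-advection estimate x/v = 237 d).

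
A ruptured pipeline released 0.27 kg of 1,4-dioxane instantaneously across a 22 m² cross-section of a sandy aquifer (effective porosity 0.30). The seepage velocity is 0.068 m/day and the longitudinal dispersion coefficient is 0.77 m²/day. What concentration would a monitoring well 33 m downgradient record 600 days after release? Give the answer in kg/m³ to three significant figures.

For an instantaneous plane source, C(x,t) = M/(n_e·A·√(4πDt)) · exp(−(x−vt)²/(4Dt)), with n_e·A the pore (flow) area.
Plume center vt = 0.068 × 600 = 40.8 m, so the well at 33 m is 7.8 m upgradient of the peak.
√(4πDt) = 76.19 m, giving peak height M/(n_e·A·√(4πDt)) = 0.27/(0.30 × 22 × 76.19) = 0.0005369 kg/m³.
(x−vt)²/(4Dt) = (-7.8)²/(4 × 0.77 × 600) = 0.03292; exp(−0.03292) = 0.9676.
C = 0.0005369 × 0.9676 = 0.000520 kg/m³.

0.000520 kg/m³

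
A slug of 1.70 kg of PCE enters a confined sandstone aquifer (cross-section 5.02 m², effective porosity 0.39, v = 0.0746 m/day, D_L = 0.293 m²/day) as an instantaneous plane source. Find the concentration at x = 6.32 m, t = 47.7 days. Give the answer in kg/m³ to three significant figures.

For an instantaneous plane source, C(x,t) = M/(n_e·A·√(4πDt)) · exp(−(x−vt)²/(4Dt)), with n_e·A the pore (flow) area.
Plume center vt = 0.0746 × 47.7 = 3.55842 m, so the well at 6.32 m is 2.76158 m downgradient of the peak.
√(4πDt) = 13.25 m, giving peak height M/(n_e·A·√(4πDt)) = 1.70/(0.39 × 5.02 × 13.25) = 0.06553 kg/m³.
(x−vt)²/(4Dt) = (2.76158)²/(4 × 0.293 × 47.7) = 0.1364; exp(−0.1364) = 0.8725.
C = 0.06553 × 0.8725 = 0.0572 kg/m³.

0.0572 kg/m³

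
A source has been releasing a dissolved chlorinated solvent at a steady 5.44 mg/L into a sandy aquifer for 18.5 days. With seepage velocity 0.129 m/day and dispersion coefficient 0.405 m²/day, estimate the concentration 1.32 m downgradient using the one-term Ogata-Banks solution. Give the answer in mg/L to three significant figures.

3.31 mg/L

For a continuous step input, C/C₀ ≈ ½·erfc((x−vt)/(2√(Dt))).
vt = 0.129 × 18.5 = 2.3865 m and 2√(Dt) = 2√(0.405 × 18.5) = 5.474 m.
Argument (x−vt)/(2√(Dt)) = (1.32 − 2.3865)/5.474 = -0.1948; ½·erfc(-0.1948) = 0.6085.
C = 5.44 × 0.6085 = 3.31 mg/L.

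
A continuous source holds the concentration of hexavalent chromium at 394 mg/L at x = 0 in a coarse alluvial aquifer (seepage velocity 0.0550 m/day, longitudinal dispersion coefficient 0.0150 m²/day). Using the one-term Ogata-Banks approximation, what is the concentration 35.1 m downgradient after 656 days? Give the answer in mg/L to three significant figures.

231 mg/L

For a continuous step input, C/C₀ ≈ ½·erfc((x−vt)/(2√(Dt))).
vt = 0.0550 × 656 = 36.08 m and 2√(Dt) = 2√(0.0150 × 656) = 6.274 m.
Argument (x−vt)/(2√(Dt)) = (35.1 − 36.08)/6.274 = -0.1562; ½·erfc(-0.1562) = 0.5874.
C = 394 × 0.5874 = 231 mg/L.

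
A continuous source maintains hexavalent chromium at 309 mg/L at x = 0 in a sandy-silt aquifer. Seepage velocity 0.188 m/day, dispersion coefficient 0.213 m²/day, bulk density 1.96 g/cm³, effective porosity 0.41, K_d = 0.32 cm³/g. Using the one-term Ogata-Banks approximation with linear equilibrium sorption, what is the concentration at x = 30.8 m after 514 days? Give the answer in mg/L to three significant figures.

243 mg/L

Retardation factor R = 1 + ρ_b·K_d/n = 1 + 1.96 × 0.32/0.41 = 2.530.
Sorption retards both mechanisms: v_R = v/R = 0.07431 m/day, D_R = D/R = 0.08419 m²/day.
v_R·t = 0.07431 × 514 = 38.19534 m; 2√(D_R t) = 13.16 m; argument = (30.8 − 38.19534)/13.16 = -0.5620.
C = C₀ × ½·erfc(-0.5620) = 309 × 0.7866 = 243 mg/L.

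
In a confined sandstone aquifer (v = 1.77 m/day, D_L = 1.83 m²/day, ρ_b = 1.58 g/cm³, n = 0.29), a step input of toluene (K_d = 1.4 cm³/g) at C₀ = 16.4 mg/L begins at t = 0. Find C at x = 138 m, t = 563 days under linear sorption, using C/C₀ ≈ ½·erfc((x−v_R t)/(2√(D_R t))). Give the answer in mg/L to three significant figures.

1.19 mg/L

Retardation factor R = 1 + ρ_b·K_d/n = 1 + 1.58 × 1.4/0.29 = 8.628.
Sorption retards both mechanisms: v_R = v/R = 0.2051 m/day, D_R = D/R = 0.2121 m²/day.
v_R·t = 0.2051 × 563 = 115.4713 m; 2√(D_R t) = 21.86 m; argument = (138 − 115.4713)/21.86 = 1.031.
C = C₀ × ½·erfc(1.031) = 16.4 × 0.07241 = 1.19 mg/L.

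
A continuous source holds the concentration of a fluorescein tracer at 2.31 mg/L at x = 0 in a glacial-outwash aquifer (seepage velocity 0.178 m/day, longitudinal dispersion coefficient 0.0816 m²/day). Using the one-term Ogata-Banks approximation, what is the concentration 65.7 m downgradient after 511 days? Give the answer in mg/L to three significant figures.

For a continuous step input, C/C₀ ≈ ½·erfc((x−vt)/(2√(Dt))).
vt = 0.178 × 511 = 90.958 m and 2√(Dt) = 2√(0.0816 × 511) = 12.91 m.
Argument (x−vt)/(2√(Dt)) = (65.7 − 90.958)/12.91 = -1.956; ½·erfc(-1.956) = 0.9972.
C = 2.31 × 0.9972 = 2.30 mg/L.

2.30 mg/L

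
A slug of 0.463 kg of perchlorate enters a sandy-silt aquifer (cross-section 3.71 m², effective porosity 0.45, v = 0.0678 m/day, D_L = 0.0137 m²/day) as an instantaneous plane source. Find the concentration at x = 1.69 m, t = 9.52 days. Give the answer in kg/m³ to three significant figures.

0.0268 kg/m³

For an instantaneous plane source, C(x,t) = M/(n_e·A·√(4πDt)) · exp(−(x−vt)²/(4Dt)), with n_e·A the pore (flow) area.
Plume center vt = 0.0678 × 9.52 = 0.645456 m, so the well at 1.69 m is 1.044544 m downgradient of the peak.
√(4πDt) = 1.280 m, giving peak height M/(n_e·A·√(4πDt)) = 0.463/(0.45 × 3.71 × 1.280) = 0.2167 kg/m³.
(x−vt)²/(4Dt) = (1.044544)²/(4 × 0.0137 × 9.52) = 2.091; exp(−2.091) = 0.1236.
C = 0.2167 × 0.1236 = 0.0268 kg/m³.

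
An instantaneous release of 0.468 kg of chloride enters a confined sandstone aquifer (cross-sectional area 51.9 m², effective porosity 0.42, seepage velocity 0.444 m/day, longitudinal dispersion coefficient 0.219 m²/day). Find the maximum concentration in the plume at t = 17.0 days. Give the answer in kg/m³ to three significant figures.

0.00314 kg/m³

The peak of an instantaneous 1D plume sits at x = vt; there the Gaussian factor is 1 and C_max = M/(n_e·A·√(4πDt)), where n_e·A is the pore area the mass is dissolved in.
√(4πDt) = √(4π × 0.219 × 17.0) = 6.840 m, so C_max = 0.468/(0.42 × 51.9 × 6.840) = 0.00314 kg/m³.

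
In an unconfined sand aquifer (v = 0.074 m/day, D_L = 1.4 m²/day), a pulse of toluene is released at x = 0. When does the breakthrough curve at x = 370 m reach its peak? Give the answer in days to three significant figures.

4750 days

For the 1D instantaneous-source solution, setting ∂C/∂t = 0 at fixed x gives v²t² + 2Dt − x² = 0, so t = (√(D² + v²x²) − D)/v².
√(D² + v²x²) = √(1.4² + 0.074² × 370²) = 27.42; v² = 0.005476.
t = (27.42 − 1.4)/0.005476 = 4750 days (vs. the pure-advection estimate x/v = 5000 d).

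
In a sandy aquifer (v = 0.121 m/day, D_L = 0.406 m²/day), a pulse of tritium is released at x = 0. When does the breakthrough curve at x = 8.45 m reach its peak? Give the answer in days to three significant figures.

For the 1D instantaneous-source solution, setting ∂C/∂t = 0 at fixed x gives v²t² + 2Dt − x² = 0, so t = (√(D² + v²x²) − D)/v².
√(D² + v²x²) = √(0.406² + 0.121² × 8.45²) = 1.100; v² = 0.014641.
t = (1.100 − 0.406)/0.014641 = 47.4 days (vs. the pure-advection estimate x/v = 69.8 d).

47.4 days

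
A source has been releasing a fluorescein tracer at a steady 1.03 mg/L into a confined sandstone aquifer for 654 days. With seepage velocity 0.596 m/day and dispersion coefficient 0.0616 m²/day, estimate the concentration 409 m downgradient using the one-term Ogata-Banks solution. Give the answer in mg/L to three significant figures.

0.0166 mg/L

For a continuous step input, C/C₀ ≈ ½·erfc((x−vt)/(2√(Dt))).
vt = 0.596 × 654 = 389.784 m and 2√(Dt) = 2√(0.0616 × 654) = 12.69 m.
Argument (x−vt)/(2√(Dt)) = (409 − 389.784)/12.69 = 1.514; ½·erfc(1.514) = 0.01613.
C = 1.03 × 0.01613 = 0.0166 mg/L.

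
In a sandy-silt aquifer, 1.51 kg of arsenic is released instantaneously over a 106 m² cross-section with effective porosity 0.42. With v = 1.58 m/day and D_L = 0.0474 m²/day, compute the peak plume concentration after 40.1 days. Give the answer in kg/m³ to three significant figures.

The peak of an instantaneous 1D plume sits at x = vt; there the Gaussian factor is 1 and C_max = M/(n_e·A·√(4πDt)), where n_e·A is the pore area the mass is dissolved in.
√(4πDt) = √(4π × 0.0474 × 40.1) = 4.887 m, so C_max = 1.51/(0.42 × 106 × 4.887) = 0.00694 kg/m³.

0.00694 kg/m³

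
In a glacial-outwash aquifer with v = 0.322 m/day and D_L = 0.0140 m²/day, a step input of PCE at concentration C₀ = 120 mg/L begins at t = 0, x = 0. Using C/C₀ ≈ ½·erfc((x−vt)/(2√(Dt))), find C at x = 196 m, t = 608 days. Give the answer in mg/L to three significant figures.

57.4 mg/L

For a continuous step input, C/C₀ ≈ ½·erfc((x−vt)/(2√(Dt))).
vt = 0.322 × 608 = 195.776 m and 2√(Dt) = 2√(0.0140 × 608) = 5.835 m.
Argument (x−vt)/(2√(Dt)) = (196 − 195.776)/5.835 = 0.03839; ½·erfc(0.03839) = 0.4784.
C = 120 × 0.4784 = 57.4 mg/L.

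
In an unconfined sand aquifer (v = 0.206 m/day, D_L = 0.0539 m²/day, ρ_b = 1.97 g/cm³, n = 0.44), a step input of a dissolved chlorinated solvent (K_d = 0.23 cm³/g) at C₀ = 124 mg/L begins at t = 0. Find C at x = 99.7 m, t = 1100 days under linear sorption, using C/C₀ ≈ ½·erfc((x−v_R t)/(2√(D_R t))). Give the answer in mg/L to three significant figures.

Retardation factor R = 1 + ρ_b·K_d/n = 1 + 1.97 × 0.23/0.44 = 2.030.
Sorption retards both mechanisms: v_R = v/R = 0.1015 m/day, D_R = D/R = 0.02655 m²/day.
v_R·t = 0.1015 × 1100 = 111.65 m; 2√(D_R t) = 10.81 m; argument = (99.7 − 111.65)/10.81 = -1.105.
C = C₀ × ½·erfc(-1.105) = 124 × 0.9409 = 117 mg/L.

117 mg/L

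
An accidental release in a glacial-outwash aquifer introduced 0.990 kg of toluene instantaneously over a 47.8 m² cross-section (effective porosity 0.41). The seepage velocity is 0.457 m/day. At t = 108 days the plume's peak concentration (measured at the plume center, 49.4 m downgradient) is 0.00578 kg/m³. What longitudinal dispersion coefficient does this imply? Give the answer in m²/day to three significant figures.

At the plume center C_max = M/(n_e·A·√(4πDt)), so D = M²/(4πt·(n_e·A·C_max)²).
n_e·A·C_max = 0.41 × 47.8 × 0.00578 = 0.1133 kg/m.
D = 0.990²/(4π × 108 × 0.1133²) = 0.0563 m²/day.

0.0563 m²/day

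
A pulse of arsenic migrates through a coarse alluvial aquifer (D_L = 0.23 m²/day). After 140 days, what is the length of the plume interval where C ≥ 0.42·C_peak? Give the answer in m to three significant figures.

The plume is Gaussian with σ = √(2Dt) = √(2 × 0.23 × 140) = 8.025 m.
C/C_peak = exp(−Δx²/(2σ²)) = 0.42 ⇒ Δx = σ·√(−2 ln 0.42) = 8.025 × 1.317 = 10.57 m.
Width = 2Δx = 21.1 m.

21.1 m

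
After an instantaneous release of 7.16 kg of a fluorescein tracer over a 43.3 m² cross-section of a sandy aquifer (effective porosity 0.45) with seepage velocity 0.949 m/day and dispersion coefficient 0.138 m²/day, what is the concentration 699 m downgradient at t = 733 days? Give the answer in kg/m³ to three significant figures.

0.0100 kg/m³

For an instantaneous plane source, C(x,t) = M/(n_e·A·√(4πDt)) · exp(−(x−vt)²/(4Dt)), with n_e·A the pore (flow) area.
Plume center vt = 0.949 × 733 = 695.617 m, so the well at 699 m is 3.383 m downgradient of the peak.
√(4πDt) = 35.65 m, giving peak height M/(n_e·A·√(4πDt)) = 7.16/(0.45 × 43.3 × 35.65) = 0.01031 kg/m³.
(x−vt)²/(4Dt) = (3.383)²/(4 × 0.138 × 733) = 0.02829; exp(−0.02829) = 0.9721.
C = 0.01031 × 0.9721 = 0.0100 kg/m³.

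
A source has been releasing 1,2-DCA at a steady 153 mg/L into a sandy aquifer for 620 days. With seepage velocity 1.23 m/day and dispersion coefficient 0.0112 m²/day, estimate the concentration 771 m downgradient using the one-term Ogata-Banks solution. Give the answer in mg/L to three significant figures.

For a continuous step input, C/C₀ ≈ ½·erfc((x−vt)/(2√(Dt))).
vt = 1.23 × 620 = 762.6 m and 2√(Dt) = 2√(0.0112 × 620) = 5.270 m.
Argument (x−vt)/(2√(Dt)) = (771 − 762.6)/5.270 = 1.594; ½·erfc(1.594) = 0.01209.
C = 153 × 0.01209 = 1.85 mg/L.

1.85 mg/L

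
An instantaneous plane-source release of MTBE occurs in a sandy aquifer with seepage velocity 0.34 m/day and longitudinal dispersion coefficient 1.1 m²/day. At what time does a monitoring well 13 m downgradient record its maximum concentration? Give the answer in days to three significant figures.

For the 1D instantaneous-source solution, setting ∂C/∂t = 0 at fixed x gives v²t² + 2Dt − x² = 0, so t = (√(D² + v²x²) − D)/v².
√(D² + v²x²) = √(1.1² + 0.34² × 13²) = 4.555; v² = 0.1156.
t = (4.555 − 1.1)/0.1156 = 29.9 days (vs. the pure-advection estimate x/v = 38.2 d).

29.9 days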